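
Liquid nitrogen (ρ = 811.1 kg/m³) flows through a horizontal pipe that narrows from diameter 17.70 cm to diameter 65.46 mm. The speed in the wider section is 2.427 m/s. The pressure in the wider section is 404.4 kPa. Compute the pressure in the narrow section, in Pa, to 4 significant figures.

Continuity gives A₁v₁ = A₂v₂, so v₂ = (246.1 cm²)/(33.65 cm²) × 2.427 m/s = 17.74 m/s.
Bernoulli (h₁ = h₂): P₁ − P₂ = ½ρ(v₂² − v₁²).
P₂ = P₁ − ½ρ(v₂² − v₁²) = 404400 − ½·811.1·(17.74² − 2.427²) = 404400 − 125300 = 279100 Pa.

P₂ ≈ 279100 Pa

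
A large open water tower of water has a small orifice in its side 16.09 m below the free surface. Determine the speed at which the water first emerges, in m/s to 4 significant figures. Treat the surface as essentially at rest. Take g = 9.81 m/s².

With the surface at rest and both surface and jet at atmospheric pressure, Bernoulli gives ρg h = ½ρv², so v = √(2gh) = √(2·9.81·16.09) = 17.77 m/s.

v ≈ 17.77 m/s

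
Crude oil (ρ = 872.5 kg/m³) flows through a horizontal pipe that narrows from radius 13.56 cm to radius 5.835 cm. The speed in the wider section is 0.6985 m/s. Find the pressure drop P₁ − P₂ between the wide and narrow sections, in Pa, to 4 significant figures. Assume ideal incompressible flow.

5995 Pa

Mass conservation (A₁v₁ = A₂v₂) gives v₂ = 0.6985 × 577.7/107.0 = 3.772 m/s.
Bernoulli (h₁ = h₂): P₁ − P₂ = ½ρ(v₂² − v₁²).
P₁ − P₂ = ½·872.5·(3.772² − 0.6985²) = ½·872.5·13.74 = 5995 Pa.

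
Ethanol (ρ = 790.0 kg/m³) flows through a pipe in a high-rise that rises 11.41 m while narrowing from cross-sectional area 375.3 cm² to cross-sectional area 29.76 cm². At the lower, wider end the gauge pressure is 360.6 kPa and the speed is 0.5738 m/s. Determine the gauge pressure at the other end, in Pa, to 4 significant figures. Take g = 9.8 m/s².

Mass conservation (A₁v₁ = A₂v₂) gives v₂ = 0.5738 × 375.3/29.76 = 7.236 m/s.
Energy conservation along the streamline gives P₂ = P₁ − ½ρ(v₂² − v₁²) − ρg(h₂ − h₁).
P₂ = 360600 + ½·790.0·(0.5738² − 7.236²) − 790.0·9.8·(+11.41) = 360600 + (-20550) − (88340) = 251700 Pa.

P₂ ≈ 251700 Pa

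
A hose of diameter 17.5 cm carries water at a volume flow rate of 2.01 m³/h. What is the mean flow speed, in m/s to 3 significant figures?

Q = 2.01 m³/h = 0.000558 m³/s.
v = Q/A = 0.000558 / 0.0241 = 0.0232 m/s.

0.0232 m/s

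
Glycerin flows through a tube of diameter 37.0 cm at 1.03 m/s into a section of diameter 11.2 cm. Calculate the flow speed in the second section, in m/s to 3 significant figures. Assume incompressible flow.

v₂ ≈ 11.2 m/s

By continuity, v₂ = v₁·A₁/A₂ = 1.03·(1080/98.5) = 11.2 m/s.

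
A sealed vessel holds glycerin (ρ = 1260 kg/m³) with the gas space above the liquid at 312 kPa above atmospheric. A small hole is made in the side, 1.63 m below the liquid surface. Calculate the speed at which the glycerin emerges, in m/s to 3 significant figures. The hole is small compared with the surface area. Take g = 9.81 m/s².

v = 23.0 m/s

Take point 1 at the surface (v₁ ≈ 0) and point 2 at the hole (at atmospheric pressure). Bernoulli: P₁ + ρg h = P_atm + ½ρv₂².
With P₁ − P_atm = 312000 Pa, v₂ = √(2gh + 2ΔP/ρ) = √(2·9.81·1.63 + 2·312000/1260) = 23.0 m/s.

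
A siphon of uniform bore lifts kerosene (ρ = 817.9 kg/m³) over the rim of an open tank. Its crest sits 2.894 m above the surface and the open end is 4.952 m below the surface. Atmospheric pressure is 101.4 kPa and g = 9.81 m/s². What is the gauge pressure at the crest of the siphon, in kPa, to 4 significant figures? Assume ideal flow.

P_gauge ≈ -62.95 kPa

From the surface to the outlet (both open to atmosphere, surface at rest): v = √(2g·h_out) = √(2·9.81·4.952) = 9.857 m/s.
With constant cross-section the crest speed equals v; applying Bernoulli from the surface up to the crest, P_top = P_atm − ½ρv² − ρg·h_top.
P_top = 101400 − ½·817.9·9.857² − 817.9·9.81·2.894 = 38450 Pa. So P_gauge = P_top − P_atm = -62950 Pa.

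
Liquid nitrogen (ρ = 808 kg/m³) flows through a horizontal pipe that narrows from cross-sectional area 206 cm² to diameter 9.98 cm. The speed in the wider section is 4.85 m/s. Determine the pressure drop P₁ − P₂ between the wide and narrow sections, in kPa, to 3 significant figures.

Continuity gives A₁v₁ = A₂v₂, so v₂ = (206 cm²)/(78.2 cm²) × 4.85 m/s = 12.8 m/s.
The pipe is horizontal, so Bernoulli reduces to P₁ + ½ρv₁² = P₂ + ½ρv₂².
P₁ − P₂ = ½·808·(12.8² − 4.85²) = ½·808·140 = 56400 Pa.

56.4 kPa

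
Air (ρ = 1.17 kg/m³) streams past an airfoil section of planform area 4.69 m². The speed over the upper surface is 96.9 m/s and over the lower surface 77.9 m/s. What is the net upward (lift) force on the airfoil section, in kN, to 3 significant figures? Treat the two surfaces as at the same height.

With equal heights on the two surfaces, Bernoulli gives P_lower − P_upper = ½ρ(v_upper² − v_lower²).
ΔP = ½·1.17·(96.9² − 77.9²) = 1940 Pa.
Lift = ΔP · A = 1940 × 4.69 = 9110 N.

F = 9.11 kN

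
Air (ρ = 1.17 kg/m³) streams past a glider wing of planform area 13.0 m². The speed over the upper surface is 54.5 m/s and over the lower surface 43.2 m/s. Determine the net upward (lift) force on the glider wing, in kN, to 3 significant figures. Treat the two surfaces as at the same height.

F ≈ 8.40 kN

From P + ½ρv² = const at equal height, P_low − P_up = ½ρ(v_up² − v_low²).
ΔP = ½·1.17·(54.5² − 43.2²) = 646 Pa.
Lift = ΔP · A = 646 × 13.0 = 8400 N.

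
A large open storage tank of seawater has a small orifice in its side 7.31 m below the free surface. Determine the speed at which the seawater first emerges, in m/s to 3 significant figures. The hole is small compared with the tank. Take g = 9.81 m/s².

v = 12.0 m/s

The surface is effectively still and both ends are open, so ½v² = gh and v = √(2·9.81·7.31) = 12.0 m/s.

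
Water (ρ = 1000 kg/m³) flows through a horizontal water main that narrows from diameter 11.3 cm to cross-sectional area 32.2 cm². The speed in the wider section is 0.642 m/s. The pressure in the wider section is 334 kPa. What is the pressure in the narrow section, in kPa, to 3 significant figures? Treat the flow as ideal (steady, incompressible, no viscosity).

P₂ ≈ 332 kPa

By continuity, v₂ = v₁·A₁/A₂ = 0.642·(100/32.2) = 2.00 m/s.
Bernoulli (h₁ = h₂): P₁ − P₂ = ½ρ(v₂² − v₁²).
P₂ = P₁ − ½ρ(v₂² − v₁²) = 334000 − ½·1000·(2.00² − 0.642²) = 334000 − 1790 = 332000 Pa.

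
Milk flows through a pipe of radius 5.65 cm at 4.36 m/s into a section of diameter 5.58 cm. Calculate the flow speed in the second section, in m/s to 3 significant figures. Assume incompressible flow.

Mass conservation (A₁v₁ = A₂v₂) gives v₂ = 4.36 × 100/24.5 = 17.9 m/s.

v₂ = 17.9 m/s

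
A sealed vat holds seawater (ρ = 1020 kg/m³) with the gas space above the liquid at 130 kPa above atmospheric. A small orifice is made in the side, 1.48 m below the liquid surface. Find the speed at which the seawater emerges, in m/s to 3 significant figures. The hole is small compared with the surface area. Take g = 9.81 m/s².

v ≈ 16.9 m/s

Take point 1 at the surface (v₁ ≈ 0) and point 2 at the hole (at atmospheric pressure). Bernoulli: P₁ + ρg h = P_atm + ½ρv₂².
With P₁ − P_atm = 130000 Pa, v₂ = √(2gh + 2ΔP/ρ) = √(2·9.81·1.48 + 2·130000/1020) = 16.9 m/s.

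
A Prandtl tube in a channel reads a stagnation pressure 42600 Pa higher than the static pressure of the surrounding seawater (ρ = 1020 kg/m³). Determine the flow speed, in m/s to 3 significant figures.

v = 9.14 m/s

At the stagnation point the flow is brought to rest, so Bernoulli gives P_stag − P_static = ½ρv².
v = √(2ΔP/ρ) = √(2·42600/1020) = 9.14 m/s.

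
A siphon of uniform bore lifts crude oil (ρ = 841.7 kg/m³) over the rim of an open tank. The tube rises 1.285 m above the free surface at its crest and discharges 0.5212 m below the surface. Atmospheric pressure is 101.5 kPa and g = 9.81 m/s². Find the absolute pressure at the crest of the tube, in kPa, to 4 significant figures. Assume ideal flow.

P_top ≈ 86.59 kPa

The outlet speed comes from Torricelli: v = √(2g·0.5212) = 3.198 m/s.
The bore is uniform, so the speed at the crest is the same v. Bernoulli surface→crest: P_atm = P_top + ½ρv² + ρg·h_top.
P_top = 101500 − ½·841.7·3.198² − 841.7·9.81·1.285 = 86590 Pa.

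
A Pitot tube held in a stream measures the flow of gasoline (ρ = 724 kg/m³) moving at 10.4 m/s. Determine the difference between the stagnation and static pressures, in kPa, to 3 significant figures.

At the stagnation point the flow is brought to rest, so Bernoulli gives P_stag − P_static = ½ρv².
ΔP = ½·724·10.4² = 39200 Pa.

39.2 kPa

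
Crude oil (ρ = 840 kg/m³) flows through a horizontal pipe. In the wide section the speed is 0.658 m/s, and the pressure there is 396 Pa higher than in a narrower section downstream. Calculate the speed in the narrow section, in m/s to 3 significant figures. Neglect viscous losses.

v₂ = 1.17 m/s

With h₁ = h₂, rearranging Bernoulli gives v₂ = √(v₁² + 2ΔP/ρ).
v₂ = √(0.658² + 2·396/840) = √(0.433 + 0.943) = 1.17 m/s.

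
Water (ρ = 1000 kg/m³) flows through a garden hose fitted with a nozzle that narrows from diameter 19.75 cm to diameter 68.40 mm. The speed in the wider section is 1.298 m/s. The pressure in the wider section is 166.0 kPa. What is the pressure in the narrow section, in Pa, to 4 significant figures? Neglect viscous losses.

The volume flow rate is constant, so v₂ = (A₁/A₂)v₁ = (306.4/36.75)·1.298 = 10.82 m/s.
The pipe is horizontal, so Bernoulli reduces to P₁ + ½ρv₁² = P₂ + ½ρv₂².
P₂ = P₁ − ½ρ(v₂² − v₁²) = 166000 − ½·1000·(10.82² − 1.298²) = 166000 − 57710 = 108300 Pa.

P₂ ≈ 108300 Pa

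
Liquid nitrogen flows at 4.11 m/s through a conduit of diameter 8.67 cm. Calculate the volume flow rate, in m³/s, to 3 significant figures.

Q = 0.0243 m³/s

Q = A·v = 0.00590 m² × 4.11 m/s = 0.0243 m³/s.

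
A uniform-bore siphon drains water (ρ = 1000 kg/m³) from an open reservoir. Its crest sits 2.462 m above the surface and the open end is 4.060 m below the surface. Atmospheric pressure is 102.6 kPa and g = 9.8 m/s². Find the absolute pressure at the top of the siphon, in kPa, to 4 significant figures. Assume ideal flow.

P_top ≈ 38.68 kPa

From the surface to the outlet (both open to atmosphere, surface at rest): v = √(2g·h_out) = √(2·9.8·4.060) = 8.921 m/s.
The bore is uniform, so the speed at the crest is the same v. Bernoulli surface→crest: P_atm = P_top + ½ρv² + ρg·h_top.
P_top = 102600 − ½·1000·8.921² − 1000·9.8·2.462 = 38680 Pa.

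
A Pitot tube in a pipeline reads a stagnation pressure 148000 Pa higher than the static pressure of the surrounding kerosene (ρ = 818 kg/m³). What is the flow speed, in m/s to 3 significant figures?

At the stagnation point the flow is brought to rest, so Bernoulli gives P_stag − P_static = ½ρv².
v = √(2ΔP/ρ) = √(2·148000/818) = 19.0 m/s.

19.0 m/s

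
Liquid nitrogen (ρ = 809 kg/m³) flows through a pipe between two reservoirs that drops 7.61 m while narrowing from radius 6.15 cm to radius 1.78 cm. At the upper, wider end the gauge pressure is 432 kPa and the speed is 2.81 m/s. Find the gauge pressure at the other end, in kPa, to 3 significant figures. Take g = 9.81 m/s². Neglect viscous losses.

P₂ ≈ 40.4 kPa

Continuity gives A₁v₁ = A₂v₂, so v₂ = (119 cm²)/(9.95 cm²) × 2.81 m/s = 33.5 m/s.
Bernoulli: P₁ + ½ρv₁² + ρg h₁ = P₂ + ½ρv₂² + ρg h₂, so P₂ = P₁ + ½ρ(v₁² − v₂²) − ρg(h₂ − h₁).
P₂ = 432000 + ½·809·(2.81² − 33.5²) − 809·9.81·(−7.61) = 432000 + (-452000) − (-60400) = 40400 Pa.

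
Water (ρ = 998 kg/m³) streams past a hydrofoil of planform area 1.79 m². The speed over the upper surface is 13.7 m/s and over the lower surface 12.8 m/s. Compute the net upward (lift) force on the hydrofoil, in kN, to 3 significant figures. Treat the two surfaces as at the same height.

The faster flow above has the lower pressure; Bernoulli (same height) gives ΔP = ½ρ(v_up² − v_low²).
ΔP = ½·998·(13.7² − 12.8²) = 11900 Pa.
Lift = ΔP · A = 11900 × 1.79 = 21300 N.

F = 21.3 kN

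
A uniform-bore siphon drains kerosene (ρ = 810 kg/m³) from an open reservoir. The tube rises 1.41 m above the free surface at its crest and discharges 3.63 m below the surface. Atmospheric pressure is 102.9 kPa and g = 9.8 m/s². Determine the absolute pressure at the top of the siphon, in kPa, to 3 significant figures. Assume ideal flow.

Bernoulli surface→outlet gives ½v² = g·h_out, so v = √(2·9.8·3.63) = 8.43 m/s.
The bore is uniform, so the speed at the crest is the same v. Bernoulli surface→crest: P_atm = P_top + ½ρv² + ρg·h_top.
P_top = 102900 − ½·810·8.43² − 810·9.8·1.41 = 62900 Pa.

62.9 kPa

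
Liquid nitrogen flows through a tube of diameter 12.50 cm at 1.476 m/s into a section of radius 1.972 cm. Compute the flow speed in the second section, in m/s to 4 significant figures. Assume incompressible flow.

v₂ ≈ 14.83 m/s

Continuity gives A₁v₁ = A₂v₂, so v₂ = (122.7 cm²)/(12.22 cm²) × 1.476 m/s = 14.83 m/s.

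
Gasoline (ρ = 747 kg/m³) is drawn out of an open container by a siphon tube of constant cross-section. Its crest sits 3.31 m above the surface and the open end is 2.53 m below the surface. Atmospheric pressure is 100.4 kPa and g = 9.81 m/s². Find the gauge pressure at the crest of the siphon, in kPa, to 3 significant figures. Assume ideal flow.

Bernoulli surface→outlet gives ½v² = g·h_out, so v = √(2·9.81·2.53) = 7.05 m/s.
The bore is uniform, so the speed at the crest is the same v. Bernoulli surface→crest: P_atm = P_top + ½ρv² + ρg·h_top.
P_top = 100400 − ½·747·7.05² − 747·9.81·3.31 = 57600 Pa. So P_gauge = P_top − P_atm = -42800 Pa.

-42.8 kPa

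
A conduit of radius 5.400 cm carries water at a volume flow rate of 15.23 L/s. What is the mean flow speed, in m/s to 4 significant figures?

Q = 15.23 L/s = 0.01523 m³/s.
v = Q/A = 0.01523 / 0.009161 = 1.663 m/s.

1.663 m/s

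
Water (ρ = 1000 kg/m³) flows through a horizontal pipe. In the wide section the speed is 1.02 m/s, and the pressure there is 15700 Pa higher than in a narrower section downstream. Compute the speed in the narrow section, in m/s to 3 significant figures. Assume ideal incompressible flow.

v₂ ≈ 5.70 m/s

With h₁ = h₂, rearranging Bernoulli gives v₂ = √(v₁² + 2ΔP/ρ).
v₂ = √(1.02² + 2·15700/1000) = √(1.04 + 31.4) = 5.70 m/s.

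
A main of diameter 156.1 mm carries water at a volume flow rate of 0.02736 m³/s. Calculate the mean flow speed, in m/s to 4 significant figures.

Q = 0.02736 m³/s = 0.02736 m³/s.
v = Q/A = 0.02736 / 0.01914 = 1.430 m/s.

v ≈ 1.430 m/s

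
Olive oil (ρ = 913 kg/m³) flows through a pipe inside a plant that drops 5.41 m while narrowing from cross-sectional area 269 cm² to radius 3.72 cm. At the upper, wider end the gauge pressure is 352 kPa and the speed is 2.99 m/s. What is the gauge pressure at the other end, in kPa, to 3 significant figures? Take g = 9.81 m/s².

Continuity gives A₁v₁ = A₂v₂, so v₂ = (269 cm²)/(43.5 cm²) × 2.99 m/s = 18.5 m/s.
Applying Bernoulli between the two ends and solving for P₂: P₂ = P₁ + ½ρ(v₁² − v₂²) − ρgΔh.
P₂ = 352000 + ½·913·(2.99² − 18.5²) − 913·9.81·(−5.41) = 352000 + (-152000) − (-48500) = 248000 Pa.

P₂ ≈ 248 kPa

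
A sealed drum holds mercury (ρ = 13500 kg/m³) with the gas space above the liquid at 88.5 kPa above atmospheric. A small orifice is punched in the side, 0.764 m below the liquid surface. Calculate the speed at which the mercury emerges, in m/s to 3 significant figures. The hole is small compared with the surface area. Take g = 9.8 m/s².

Take point 1 at the surface (v₁ ≈ 0) and point 2 at the hole (at atmospheric pressure). Bernoulli: P₁ + ρg h = P_atm + ½ρv₂².
With P₁ − P_atm = 88500 Pa, v₂ = √(2gh + 2ΔP/ρ) = √(2·9.8·0.764 + 2·88500/13500) = 5.30 m/s.

v = 5.30 m/s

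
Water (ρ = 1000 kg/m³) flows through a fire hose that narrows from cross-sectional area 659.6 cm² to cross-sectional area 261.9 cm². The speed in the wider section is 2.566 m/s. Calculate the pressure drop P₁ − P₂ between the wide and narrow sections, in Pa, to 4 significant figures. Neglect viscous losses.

17590 Pa

Continuity gives A₁v₁ = A₂v₂, so v₂ = (659.6 cm²)/(261.9 cm²) × 2.566 m/s = 6.463 m/s.
Bernoulli (h₁ = h₂): P₁ − P₂ = ½ρ(v₂² − v₁²).
P₁ − P₂ = ½·1000·(6.463² − 2.566²) = ½·1000·35.18 = 17590 Pa.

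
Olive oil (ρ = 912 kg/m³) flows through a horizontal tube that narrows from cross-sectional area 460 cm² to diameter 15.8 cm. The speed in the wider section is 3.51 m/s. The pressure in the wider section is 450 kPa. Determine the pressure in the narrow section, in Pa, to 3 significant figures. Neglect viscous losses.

P₂ ≈ 425000 Pa

Mass conservation (A₁v₁ = A₂v₂) gives v₂ = 3.51 × 460/196 = 8.23 m/s.
Bernoulli (h₁ = h₂): P₁ − P₂ = ½ρ(v₂² − v₁²).
P₂ = P₁ − ½ρ(v₂² − v₁²) = 450000 − ½·912·(8.23² − 3.51²) = 450000 − 25300 = 425000 Pa.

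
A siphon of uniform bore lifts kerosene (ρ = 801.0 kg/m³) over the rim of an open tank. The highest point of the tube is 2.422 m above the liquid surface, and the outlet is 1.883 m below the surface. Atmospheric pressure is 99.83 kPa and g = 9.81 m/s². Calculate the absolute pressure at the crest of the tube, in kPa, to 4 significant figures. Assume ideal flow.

P_top ≈ 66.00 kPa

From the surface to the outlet (both open to atmosphere, surface at rest): v = √(2g·h_out) = √(2·9.81·1.883) = 6.078 m/s.
Continuity keeps v the same throughout the tube; from surface to crest, P_atm + 0 = P_top + ½ρv² + ρg·h_top.
P_top = 99830 − ½·801.0·6.078² − 801.0·9.81·2.422 = 66000 Pa.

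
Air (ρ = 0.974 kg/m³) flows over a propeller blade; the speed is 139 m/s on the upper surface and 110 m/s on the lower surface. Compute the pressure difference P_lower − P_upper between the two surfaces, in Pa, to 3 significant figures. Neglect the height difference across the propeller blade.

The pressure is lower where the speed is higher: ΔP = ½ρ(v_up² − v_low²).
ΔP = ½·0.974·(139² − 110²) = 3520 Pa.

ΔP = 3520 Pa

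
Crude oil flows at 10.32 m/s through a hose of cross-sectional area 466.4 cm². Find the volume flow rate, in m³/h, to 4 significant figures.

1733 m³/h

Q = A·v = 0.04664 m² × 10.32 m/s = 0.4813 m³/s.
Converting: 0.4813 m³/s × 3600 = 1733 m³/h.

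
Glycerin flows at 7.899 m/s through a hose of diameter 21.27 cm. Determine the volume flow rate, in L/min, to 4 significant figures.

16840 L/min

Q = A·v = 0.03553 m² × 7.899 m/s = 0.2807 m³/s.
Converting: 0.2807 m³/s × 60000 = 16840 L/min.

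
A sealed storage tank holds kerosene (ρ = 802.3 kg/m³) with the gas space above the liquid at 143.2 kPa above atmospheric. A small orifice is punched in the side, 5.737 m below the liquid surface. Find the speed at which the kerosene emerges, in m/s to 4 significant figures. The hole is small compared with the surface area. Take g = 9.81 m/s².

v = 21.67 m/s

Take point 1 at the surface (v₁ ≈ 0) and point 2 at the hole (at atmospheric pressure). Bernoulli: P₁ + ρg h = P_atm + ½ρv₂².
With P₁ − P_atm = 143200 Pa, v₂ = √(2gh + 2ΔP/ρ) = √(2·9.81·5.737 + 2·143200/802.3) = 21.67 m/s.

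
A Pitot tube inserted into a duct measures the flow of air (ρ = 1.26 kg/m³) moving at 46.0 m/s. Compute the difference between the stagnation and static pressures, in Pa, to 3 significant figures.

ΔP = 1330 Pa

Bernoulli between the free stream and the stagnation point: ½ρv² = P_stag − P_static.
ΔP = ½·1.26·46.0² = 1330 Pa.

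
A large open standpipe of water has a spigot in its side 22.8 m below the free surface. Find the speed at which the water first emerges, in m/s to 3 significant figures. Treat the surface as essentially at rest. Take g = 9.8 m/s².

With the surface at rest and both surface and jet at atmospheric pressure, Bernoulli gives ρg h = ½ρv², so v = √(2gh) = √(2·9.8·22.8) = 21.1 m/s.

21.1 m/s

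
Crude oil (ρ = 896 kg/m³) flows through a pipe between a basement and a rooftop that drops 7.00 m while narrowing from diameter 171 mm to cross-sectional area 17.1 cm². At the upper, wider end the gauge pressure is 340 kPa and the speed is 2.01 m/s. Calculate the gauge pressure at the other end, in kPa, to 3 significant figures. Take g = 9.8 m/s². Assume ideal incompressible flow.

P₂ ≈ 76.8 kPa

The volume flow rate is constant, so v₂ = (A₁/A₂)v₁ = (230/17.1)·2.01 = 27.0 m/s.
Energy conservation along the streamline gives P₂ = P₁ − ½ρ(v₂² − v₁²) − ρg(h₂ − h₁).
P₂ = 340000 + ½·896·(2.01² − 27.0²) − 896·9.8·(−7.00) = 340000 + (-325000) − (-61500) = 76800 Pa.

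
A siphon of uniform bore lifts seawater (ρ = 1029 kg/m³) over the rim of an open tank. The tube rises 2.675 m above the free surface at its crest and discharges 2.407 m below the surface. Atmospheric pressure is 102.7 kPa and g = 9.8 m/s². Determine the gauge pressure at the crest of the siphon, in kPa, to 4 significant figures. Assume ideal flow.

-51.25 kPa

Bernoulli surface→outlet gives ½v² = g·h_out, so v = √(2·9.8·2.407) = 6.869 m/s.
Continuity keeps v the same throughout the tube; from surface to crest, P_atm + 0 = P_top + ½ρv² + ρg·h_top.
P_top = 102700 − ½·1029·6.869² − 1029·9.8·2.675 = 51450 Pa. So P_gauge = P_top − P_atm = -51250 Pa.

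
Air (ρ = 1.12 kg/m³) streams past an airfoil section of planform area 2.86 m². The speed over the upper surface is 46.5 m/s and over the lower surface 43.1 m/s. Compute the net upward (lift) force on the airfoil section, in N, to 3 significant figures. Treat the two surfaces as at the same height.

F ≈ 488 N

The faster flow above has the lower pressure; Bernoulli (same height) gives ΔP = ½ρ(v_up² − v_low²).
ΔP = ½·1.12·(46.5² − 43.1²) = 171 Pa.
Lift = ΔP · A = 171 × 2.86 = 488 N.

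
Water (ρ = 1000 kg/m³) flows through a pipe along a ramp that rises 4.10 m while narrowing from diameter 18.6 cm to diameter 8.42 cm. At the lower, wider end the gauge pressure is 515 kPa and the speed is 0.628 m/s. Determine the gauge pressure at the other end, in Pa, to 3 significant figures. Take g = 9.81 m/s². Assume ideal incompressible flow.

P₂ ≈ 470000 Pa

Continuity gives A₁v₁ = A₂v₂, so v₂ = (272 cm²)/(55.7 cm²) × 0.628 m/s = 3.06 m/s.
Bernoulli: P₁ + ½ρv₁² + ρg h₁ = P₂ + ½ρv₂² + ρg h₂, so P₂ = P₁ + ½ρ(v₁² − v₂²) − ρg(h₂ − h₁).
P₂ = 515000 + ½·1000·(0.628² − 3.06²) − 1000·9.81·(+4.10) = 515000 + (-4500) − (40200) = 470000 Pa.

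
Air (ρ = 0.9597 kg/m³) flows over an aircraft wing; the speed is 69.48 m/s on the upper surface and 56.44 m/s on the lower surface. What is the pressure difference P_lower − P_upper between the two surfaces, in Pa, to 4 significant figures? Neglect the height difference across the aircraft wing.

ΔP = 787.9 Pa

The pressure is lower where the speed is higher: ΔP = ½ρ(v_up² − v_low²).
ΔP = ½·0.9597·(69.48² − 56.44²) = 787.9 Pa.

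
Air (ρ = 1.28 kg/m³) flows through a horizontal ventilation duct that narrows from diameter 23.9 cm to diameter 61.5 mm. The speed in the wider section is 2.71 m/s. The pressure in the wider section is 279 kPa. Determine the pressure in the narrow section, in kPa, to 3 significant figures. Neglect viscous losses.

Continuity gives A₁v₁ = A₂v₂, so v₂ = (449 cm²)/(29.7 cm²) × 2.71 m/s = 40.9 m/s.
Along the horizontal streamline, P + ½ρv² is constant.
P₂ = P₁ − ½ρ(v₂² − v₁²) = 279000 − ½·1.28·(40.9² − 2.71²) = 279000 − 1070 = 278000 Pa.

P₂ ≈ 278 kPa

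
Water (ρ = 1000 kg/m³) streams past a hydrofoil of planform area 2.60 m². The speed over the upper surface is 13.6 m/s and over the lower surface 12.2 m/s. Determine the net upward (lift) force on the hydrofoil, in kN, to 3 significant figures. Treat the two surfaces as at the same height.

F ≈ 47.0 kN

From P + ½ρv² = const at equal height, P_low − P_up = ½ρ(v_up² − v_low²).
ΔP = ½·1000·(13.6² − 12.2²) = 18100 Pa.
Lift = ΔP · A = 18100 × 2.60 = 47000 N.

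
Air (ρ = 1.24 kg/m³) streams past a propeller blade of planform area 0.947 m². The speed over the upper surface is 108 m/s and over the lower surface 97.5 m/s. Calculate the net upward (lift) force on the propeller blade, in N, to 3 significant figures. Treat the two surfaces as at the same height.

F ≈ 1270 N

From P + ½ρv² = const at equal height, P_low − P_up = ½ρ(v_up² − v_low²).
ΔP = ½·1.24·(108² − 97.5²) = 1340 Pa.
Lift = ΔP · A = 1340 × 0.947 = 1270 N.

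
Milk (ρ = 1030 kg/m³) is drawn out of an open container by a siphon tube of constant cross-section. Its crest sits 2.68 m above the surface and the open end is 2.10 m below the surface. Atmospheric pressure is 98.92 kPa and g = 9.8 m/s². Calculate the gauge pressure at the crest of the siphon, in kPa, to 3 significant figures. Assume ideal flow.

Bernoulli surface→outlet gives ½v² = g·h_out, so v = √(2·9.8·2.10) = 6.42 m/s.
With constant cross-section the crest speed equals v; applying Bernoulli from the surface up to the crest, P_top = P_atm − ½ρv² − ρg·h_top.
P_top = 98920 − ½·1030·6.42² − 1030·9.8·2.68 = 50700 Pa. So P_gauge = P_top − P_atm = -48200 Pa.

P_gauge ≈ -48.2 kPa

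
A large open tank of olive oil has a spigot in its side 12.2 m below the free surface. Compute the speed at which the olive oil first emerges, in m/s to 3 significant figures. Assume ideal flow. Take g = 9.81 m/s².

With the surface at rest and both surface and jet at atmospheric pressure, Bernoulli gives ρg h = ½ρv², so v = √(2gh) = √(2·9.81·12.2) = 15.5 m/s.

v ≈ 15.5 m/s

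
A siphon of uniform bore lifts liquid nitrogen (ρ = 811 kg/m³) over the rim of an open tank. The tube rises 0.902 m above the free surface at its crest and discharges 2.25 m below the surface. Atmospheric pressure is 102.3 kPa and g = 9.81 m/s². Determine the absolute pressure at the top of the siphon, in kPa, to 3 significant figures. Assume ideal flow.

77.2 kPa

The outlet speed comes from Torricelli: v = √(2g·2.25) = 6.64 m/s.
Continuity keeps v the same throughout the tube; from surface to crest, P_atm + 0 = P_top + ½ρv² + ρg·h_top.
P_top = 102300 − ½·811·6.64² − 811·9.81·0.902 = 77200 Pa.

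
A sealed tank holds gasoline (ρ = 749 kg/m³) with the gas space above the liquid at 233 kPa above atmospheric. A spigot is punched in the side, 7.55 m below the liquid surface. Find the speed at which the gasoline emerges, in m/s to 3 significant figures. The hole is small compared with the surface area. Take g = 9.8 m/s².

v ≈ 27.8 m/s

Take point 1 at the surface (v₁ ≈ 0) and point 2 at the hole (at atmospheric pressure). Bernoulli: P₁ + ρg h = P_atm + ½ρv₂².
With P₁ − P_atm = 233000 Pa, v₂ = √(2gh + 2ΔP/ρ) = √(2·9.8·7.55 + 2·233000/749) = 27.8 m/s.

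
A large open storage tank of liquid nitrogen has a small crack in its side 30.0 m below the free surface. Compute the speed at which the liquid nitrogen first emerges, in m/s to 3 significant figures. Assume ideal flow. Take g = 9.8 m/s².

v = 24.2 m/s

The surface is effectively still and both ends are open, so ½v² = gh and v = √(2·9.8·30.0) = 24.2 m/s.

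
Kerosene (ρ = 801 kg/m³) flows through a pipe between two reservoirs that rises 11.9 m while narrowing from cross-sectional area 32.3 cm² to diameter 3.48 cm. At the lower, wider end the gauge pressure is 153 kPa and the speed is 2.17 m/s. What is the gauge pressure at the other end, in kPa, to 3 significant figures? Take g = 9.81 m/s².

P₂ ≈ 39.6 kPa

Continuity gives A₁v₁ = A₂v₂, so v₂ = (32.3 cm²)/(9.51 cm²) × 2.17 m/s = 7.37 m/s.
Bernoulli: P₁ + ½ρv₁² + ρg h₁ = P₂ + ½ρv₂² + ρg h₂, so P₂ = P₁ + ½ρ(v₁² − v₂²) − ρg(h₂ − h₁).
P₂ = 153000 + ½·801·(2.17² − 7.37²) − 801·9.81·(+11.9) = 153000 + (-19900) − (93500) = 39600 Pa.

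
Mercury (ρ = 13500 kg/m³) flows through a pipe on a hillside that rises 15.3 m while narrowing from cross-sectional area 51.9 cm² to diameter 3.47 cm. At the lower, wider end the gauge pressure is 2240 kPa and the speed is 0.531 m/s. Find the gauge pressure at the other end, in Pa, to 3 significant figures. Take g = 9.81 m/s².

P₂ = 158000 Pa

By continuity, v₂ = v₁·A₁/A₂ = 0.531·(51.9/9.46) = 2.91 m/s.
Applying Bernoulli between the two ends and solving for P₂: P₂ = P₁ + ½ρ(v₁² − v₂²) − ρgΔh.
P₂ = 2240000 + ½·13500·(0.531² − 2.91²) − 13500·9.81·(+15.3) = 2240000 + (-55400) − (2030000) = 158000 Pa.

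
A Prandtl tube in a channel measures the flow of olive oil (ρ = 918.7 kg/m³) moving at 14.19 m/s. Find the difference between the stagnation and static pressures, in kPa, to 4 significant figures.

Bernoulli between the free stream and the stagnation point: ½ρv² = P_stag − P_static.
ΔP = ½·918.7·14.19² = 92490 Pa.

ΔP ≈ 92.49 kPa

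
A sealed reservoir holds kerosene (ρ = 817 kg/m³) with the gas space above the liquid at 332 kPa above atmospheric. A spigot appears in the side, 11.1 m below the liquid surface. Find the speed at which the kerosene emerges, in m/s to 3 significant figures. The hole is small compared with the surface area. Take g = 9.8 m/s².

32.1 m/s

Take point 1 at the surface (v₁ ≈ 0) and point 2 at the hole (at atmospheric pressure). Bernoulli: P₁ + ρg h = P_atm + ½ρv₂².
With P₁ − P_atm = 332000 Pa, v₂ = √(2gh + 2ΔP/ρ) = √(2·9.8·11.1 + 2·332000/817) = 32.1 m/s.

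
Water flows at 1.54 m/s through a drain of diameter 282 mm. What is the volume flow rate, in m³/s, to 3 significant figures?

Q = A·v = 0.0625 m² × 1.54 m/s = 0.0962 m³/s.

Q ≈ 0.0962 m³/s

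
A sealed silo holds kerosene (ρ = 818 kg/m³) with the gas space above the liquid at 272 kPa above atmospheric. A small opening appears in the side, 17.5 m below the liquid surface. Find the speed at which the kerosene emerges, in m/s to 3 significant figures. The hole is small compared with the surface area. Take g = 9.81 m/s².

Take point 1 at the surface (v₁ ≈ 0) and point 2 at the hole (at atmospheric pressure). Bernoulli: P₁ + ρg h = P_atm + ½ρv₂².
With P₁ − P_atm = 272000 Pa, v₂ = √(2gh + 2ΔP/ρ) = √(2·9.81·17.5 + 2·272000/818) = 31.8 m/s.

v ≈ 31.8 m/s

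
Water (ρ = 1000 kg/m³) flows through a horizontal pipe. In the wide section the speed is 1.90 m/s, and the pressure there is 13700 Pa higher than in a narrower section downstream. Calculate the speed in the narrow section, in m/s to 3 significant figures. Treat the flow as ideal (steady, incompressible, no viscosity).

v₂ ≈ 5.57 m/s

With h₁ = h₂, rearranging Bernoulli gives v₂ = √(v₁² + 2ΔP/ρ).
v₂ = √(1.90² + 2·13700/1000) = √(3.61 + 27.4) = 5.57 m/s.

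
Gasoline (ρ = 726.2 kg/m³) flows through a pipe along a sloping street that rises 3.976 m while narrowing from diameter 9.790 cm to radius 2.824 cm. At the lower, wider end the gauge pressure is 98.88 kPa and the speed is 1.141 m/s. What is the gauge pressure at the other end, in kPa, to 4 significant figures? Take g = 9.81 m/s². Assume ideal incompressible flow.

P₂ ≈ 66.76 kPa

By continuity, v₂ = v₁·A₁/A₂ = 1.141·(75.28/25.05) = 3.428 m/s.
Applying Bernoulli between the two ends and solving for P₂: P₂ = P₁ + ½ρ(v₁² − v₂²) − ρgΔh.
P₂ = 98880 + ½·726.2·(1.141² − 3.428²) − 726.2·9.81·(+3.976) = 98880 + (-3795) − (28330) = 66760 Pa.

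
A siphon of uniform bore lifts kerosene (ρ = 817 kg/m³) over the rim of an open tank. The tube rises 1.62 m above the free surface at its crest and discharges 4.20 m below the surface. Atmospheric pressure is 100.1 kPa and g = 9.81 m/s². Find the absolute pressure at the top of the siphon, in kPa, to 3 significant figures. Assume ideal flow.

From the surface to the outlet (both open to atmosphere, surface at rest): v = √(2g·h_out) = √(2·9.81·4.20) = 9.08 m/s.
Continuity keeps v the same throughout the tube; from surface to crest, P_atm + 0 = P_top + ½ρv² + ρg·h_top.
P_top = 100100 − ½·817·9.08² − 817·9.81·1.62 = 53500 Pa.

P_top ≈ 53.5 kPa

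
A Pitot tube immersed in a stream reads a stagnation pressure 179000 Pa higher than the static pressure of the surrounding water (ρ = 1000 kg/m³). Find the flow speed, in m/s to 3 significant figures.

Bernoulli between the free stream and the stagnation point: ½ρv² = P_stag − P_static.
v = √(2ΔP/ρ) = √(2·179000/1000) = 18.9 m/s.

v = 18.9 m/s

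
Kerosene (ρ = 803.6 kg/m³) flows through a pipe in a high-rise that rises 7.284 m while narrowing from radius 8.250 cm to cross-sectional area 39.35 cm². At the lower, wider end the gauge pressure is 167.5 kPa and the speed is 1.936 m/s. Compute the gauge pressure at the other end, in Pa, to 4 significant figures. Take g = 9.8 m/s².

By continuity, v₂ = v₁·A₁/A₂ = 1.936·(213.8/39.35) = 10.52 m/s.
Applying Bernoulli between the two ends and solving for P₂: P₂ = P₁ + ½ρ(v₁² − v₂²) − ρgΔh.
P₂ = 167500 + ½·803.6·(1.936² − 10.52²) − 803.6·9.8·(+7.284) = 167500 + (-42960) − (57360) = 67170 Pa.

P₂ ≈ 67170 Pa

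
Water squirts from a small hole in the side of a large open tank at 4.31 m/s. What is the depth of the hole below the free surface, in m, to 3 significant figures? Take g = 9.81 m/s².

Torricelli: v = √(2gh), so h = v²/(2g).
h = 4.31²/(2·9.81) = 18.6/19.62 = 0.947 m.

h = 0.947 m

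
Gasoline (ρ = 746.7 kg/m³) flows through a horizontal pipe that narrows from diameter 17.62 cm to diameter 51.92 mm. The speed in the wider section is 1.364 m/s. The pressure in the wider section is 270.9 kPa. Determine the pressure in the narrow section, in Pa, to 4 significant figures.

P₂ ≈ 179500 Pa

By continuity, v₂ = v₁·A₁/A₂ = 1.364·(243.8/21.17) = 15.71 m/s.
Along the horizontal streamline, P + ½ρv² is constant.
P₂ = P₁ − ½ρ(v₂² − v₁²) = 270900 − ½·746.7·(15.71² − 1.364²) = 270900 − 91440 = 179500 Pa.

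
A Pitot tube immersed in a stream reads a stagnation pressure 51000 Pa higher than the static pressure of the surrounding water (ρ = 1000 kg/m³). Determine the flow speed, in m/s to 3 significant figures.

At the stagnation point the flow is brought to rest, so Bernoulli gives P_stag − P_static = ½ρv².
v = √(2ΔP/ρ) = √(2·51000/1000) = 10.1 m/s.

10.1 m/s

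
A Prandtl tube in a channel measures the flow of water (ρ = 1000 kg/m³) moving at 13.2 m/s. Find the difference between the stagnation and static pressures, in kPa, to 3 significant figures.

ΔP = 87.1 kPa

Bernoulli between the free stream and the stagnation point: ½ρv² = P_stag − P_static.
ΔP = ½·1000·13.2² = 87100 Pa.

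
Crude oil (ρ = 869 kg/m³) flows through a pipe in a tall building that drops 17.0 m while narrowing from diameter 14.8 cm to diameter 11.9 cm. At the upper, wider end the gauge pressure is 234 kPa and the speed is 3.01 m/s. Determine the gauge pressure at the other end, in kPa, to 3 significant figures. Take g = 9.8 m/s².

Mass conservation (A₁v₁ = A₂v₂) gives v₂ = 3.01 × 172/111 = 4.66 m/s.
Energy conservation along the streamline gives P₂ = P₁ − ½ρ(v₂² − v₁²) − ρg(h₂ − h₁).
P₂ = 234000 + ½·869·(3.01² − 4.66²) − 869·9.8·(−17.0) = 234000 + (-5480) − (-145000) = 373000 Pa.

P₂ ≈ 373 kPa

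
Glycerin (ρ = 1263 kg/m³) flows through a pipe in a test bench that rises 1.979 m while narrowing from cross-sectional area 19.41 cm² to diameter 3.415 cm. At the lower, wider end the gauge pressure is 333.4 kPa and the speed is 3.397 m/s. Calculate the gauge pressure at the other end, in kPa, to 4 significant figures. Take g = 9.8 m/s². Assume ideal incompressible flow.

283.5 kPa

Mass conservation (A₁v₁ = A₂v₂) gives v₂ = 3.397 × 19.41/9.159 = 7.199 m/s.
Applying Bernoulli between the two ends and solving for P₂: P₂ = P₁ + ½ρ(v₁² − v₂²) − ρgΔh.
P₂ = 333400 + ½·1263·(3.397² − 7.199²) − 1263·9.8·(+1.979) = 333400 + (-25440) − (24490) = 283500 Pa.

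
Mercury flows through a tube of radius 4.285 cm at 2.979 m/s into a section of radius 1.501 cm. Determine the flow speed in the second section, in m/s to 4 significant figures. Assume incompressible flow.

v₂ ≈ 24.28 m/s

Mass conservation (A₁v₁ = A₂v₂) gives v₂ = 2.979 × 57.68/7.078 = 24.28 m/s.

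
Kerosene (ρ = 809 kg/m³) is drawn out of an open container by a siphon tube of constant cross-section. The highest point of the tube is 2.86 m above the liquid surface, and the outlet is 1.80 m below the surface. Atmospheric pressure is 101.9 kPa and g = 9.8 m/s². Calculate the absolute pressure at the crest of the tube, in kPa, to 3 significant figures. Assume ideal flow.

The outlet speed comes from Torricelli: v = √(2g·1.80) = 5.94 m/s.
With constant cross-section the crest speed equals v; applying Bernoulli from the surface up to the crest, P_top = P_atm − ½ρv² − ρg·h_top.
P_top = 101900 − ½·809·5.94² − 809·9.8·2.86 = 65000 Pa.

P_top = 65.0 kPa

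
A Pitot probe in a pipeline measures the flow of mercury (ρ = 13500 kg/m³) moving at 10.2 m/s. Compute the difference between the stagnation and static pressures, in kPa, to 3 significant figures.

ΔP = 702 kPa

The dynamic pressure equals the rise in static pressure at the stagnation point: ΔP = ½ρv².
ΔP = ½·13500·10.2² = 702000 Pa.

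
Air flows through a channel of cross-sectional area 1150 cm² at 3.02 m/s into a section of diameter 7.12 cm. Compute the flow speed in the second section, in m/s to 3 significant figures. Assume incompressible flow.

By continuity, v₂ = v₁·A₁/A₂ = 3.02·(1150/39.8) = 87.2 m/s.

v₂ = 87.2 m/s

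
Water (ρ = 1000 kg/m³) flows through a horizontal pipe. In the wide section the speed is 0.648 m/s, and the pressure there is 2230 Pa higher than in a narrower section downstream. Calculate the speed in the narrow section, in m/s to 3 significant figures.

v₂ ≈ 2.21 m/s

Horizontal Bernoulli: P₁ + ½ρv₁² = P₂ + ½ρv₂², so v₂² = v₁² + 2(P₁ − P₂)/ρ.
v₂ = √(0.648² + 2·2230/1000) = √(0.420 + 4.46) = 2.21 m/s.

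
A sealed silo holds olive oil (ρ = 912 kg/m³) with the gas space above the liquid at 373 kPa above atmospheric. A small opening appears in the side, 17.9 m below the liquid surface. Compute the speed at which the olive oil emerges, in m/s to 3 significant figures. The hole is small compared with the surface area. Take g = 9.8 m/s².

v = 34.2 m/s

Take point 1 at the surface (v₁ ≈ 0) and point 2 at the hole (at atmospheric pressure). Bernoulli: P₁ + ρg h = P_atm + ½ρv₂².
With P₁ − P_atm = 373000 Pa, v₂ = √(2gh + 2ΔP/ρ) = √(2·9.8·17.9 + 2·373000/912) = 34.2 m/s.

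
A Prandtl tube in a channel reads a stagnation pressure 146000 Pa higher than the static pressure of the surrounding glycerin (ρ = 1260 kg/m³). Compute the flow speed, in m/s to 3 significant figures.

v = 15.2 m/s

Bernoulli between the free stream and the stagnation point: ½ρv² = P_stag − P_static.
v = √(2ΔP/ρ) = √(2·146000/1260) = 15.2 m/s.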